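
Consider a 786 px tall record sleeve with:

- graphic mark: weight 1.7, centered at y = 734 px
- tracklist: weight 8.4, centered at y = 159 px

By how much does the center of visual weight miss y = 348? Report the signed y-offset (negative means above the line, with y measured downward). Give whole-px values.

≈ -92 px

Σw = 1.7 + 8.4 = 10.1.
y-moment: 1.7·734 + 8.4·159 = 2583.4; centroid 2583.4/10.1 ≈ 255.78.
Offset from y = 348: 255.78 − 348 ≈ -92.22.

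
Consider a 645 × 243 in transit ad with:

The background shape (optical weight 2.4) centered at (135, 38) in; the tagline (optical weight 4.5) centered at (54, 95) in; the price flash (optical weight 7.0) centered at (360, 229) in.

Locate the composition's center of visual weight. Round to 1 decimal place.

(222.1, 152.6)

Total weight = 2.4 + 4.5 + 7.0 = 13.9.
x: (2.4·135 + 4.5·54 + 7.0·360) / 13.9 = 3087.0 / 13.9 ≈ 222.09
y: (2.4·38 + 4.5·95 + 7.0·229) / 13.9 = 2121.7 / 13.9 ≈ 152.64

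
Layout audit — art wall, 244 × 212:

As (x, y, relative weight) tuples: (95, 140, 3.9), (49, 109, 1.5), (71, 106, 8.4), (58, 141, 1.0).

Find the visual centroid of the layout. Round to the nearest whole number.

(74, 118)

Weights sum to 3.9 + 1.5 + 8.4 + 1.0 = 14.8.
x-moment: 3.9·95 + 1.5·49 + 8.4·71 + 1.0·58 = 1098.4; centroid 1098.4/14.8 ≈ 74.22.
y-moment: 3.9·140 + 1.5·109 + 8.4·106 + 1.0·141 = 1740.9; centroid 1740.9/14.8 ≈ 117.63.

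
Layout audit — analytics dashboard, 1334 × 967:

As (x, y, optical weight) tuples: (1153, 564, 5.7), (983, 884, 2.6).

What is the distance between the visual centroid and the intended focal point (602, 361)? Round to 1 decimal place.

Weights sum to 5.7 + 2.6 = 8.3.
x-moment: 5.7·1153 + 2.6·983 = 9127.9; centroid 9127.9/8.3 ≈ 1099.75.
y-moment: 5.7·564 + 2.6·884 = 5513.2; centroid 5513.2/8.3 ≈ 664.24.
Offset from (602, 361): Δx ≈ 497.75, Δy ≈ 303.24; distance = √(Δx² + Δy²) ≈ 582.84.

≈ 582.8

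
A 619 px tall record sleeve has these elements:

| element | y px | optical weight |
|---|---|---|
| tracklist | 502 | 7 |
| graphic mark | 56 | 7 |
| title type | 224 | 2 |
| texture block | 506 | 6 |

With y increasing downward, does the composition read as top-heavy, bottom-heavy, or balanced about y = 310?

Total weight = 7 + 7 + 2 + 6 = 22.
y: (7·502 + 7·56 + 2·224 + 6·506) / 22 = 7390 / 22 ≈ 335.91
335.9 vs midline 310 → bottom-heavy.

bottom-heavy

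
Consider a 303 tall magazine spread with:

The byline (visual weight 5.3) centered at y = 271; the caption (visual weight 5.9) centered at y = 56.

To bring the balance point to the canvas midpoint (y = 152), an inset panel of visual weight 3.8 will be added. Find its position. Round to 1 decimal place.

New total weight: (5.3 + 5.9) + 3.8 = 15.0.
Along y: (1766.7 + 3.8·y) / 15.0 = 152 (existing moment 5.3·271 + 5.9·56 = 1766.7) ⇒ y = (2280.0 − 1766.7) / 3.8 ≈ 135.08.

y ≈ 135.1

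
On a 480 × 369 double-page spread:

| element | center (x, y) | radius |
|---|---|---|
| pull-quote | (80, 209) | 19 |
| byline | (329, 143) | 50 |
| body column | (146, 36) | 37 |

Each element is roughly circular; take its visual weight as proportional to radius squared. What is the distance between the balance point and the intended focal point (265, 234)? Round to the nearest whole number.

r² weights: pull-quote 19² = 361, byline 50² = 2500, body column 37² = 1369. Total = 4230.
x-moment: 361·80 + 2500·329 + 1369·146 = 1051254; centroid 1051254/4230 ≈ 248.52.
y-moment: 361·209 + 2500·143 + 1369·36 = 482233; centroid 482233/4230 ≈ 114.00.
Offset from (265, 234): Δx ≈ -16.48, Δy ≈ -120.00; distance = √(Δx² + Δy²) ≈ 121.12.

≈ 121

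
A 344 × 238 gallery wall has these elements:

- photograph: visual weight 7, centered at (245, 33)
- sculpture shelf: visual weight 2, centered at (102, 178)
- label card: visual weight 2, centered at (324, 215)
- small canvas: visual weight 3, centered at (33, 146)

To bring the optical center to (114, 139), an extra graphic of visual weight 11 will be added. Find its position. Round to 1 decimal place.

With the extra graphic, Σw becomes 7 + 2 + 2 + 3 + 11 = 25.
x: need Σw·x = 25·114 = 2850. Existing = 7·245 + 2·102 + 2·324 + 3·33 = 2666. Remainder 184 / 11 ≈ 16.73.
y: need Σw·y = 25·139 = 3475. Existing = 7·33 + 2·178 + 2·215 + 3·146 = 1455. Remainder 2020 / 11 ≈ 183.64.

(16.7, 183.6)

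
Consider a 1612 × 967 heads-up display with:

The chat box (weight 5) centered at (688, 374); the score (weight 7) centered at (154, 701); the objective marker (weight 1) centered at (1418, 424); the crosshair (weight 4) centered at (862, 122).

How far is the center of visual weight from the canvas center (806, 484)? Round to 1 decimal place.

≈ 256.0

Weights sum to 5 + 7 + 1 + 4 = 17.
x: (5·688 + 7·154 + 1·1418 + 4·862) / 17 = 9384 / 17 ≈ 552.00
y: (5·374 + 7·701 + 1·424 + 4·122) / 17 = 7689 / 17 ≈ 452.29
Offset from (806, 484): Δx ≈ -254.00, Δy ≈ -31.71; distance = √(Δx² + Δy²) ≈ 255.97.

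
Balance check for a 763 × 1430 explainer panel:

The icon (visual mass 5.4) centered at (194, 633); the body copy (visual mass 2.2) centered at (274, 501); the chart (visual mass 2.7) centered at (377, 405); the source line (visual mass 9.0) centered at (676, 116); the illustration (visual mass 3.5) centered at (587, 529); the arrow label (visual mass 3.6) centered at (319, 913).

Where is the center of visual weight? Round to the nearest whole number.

(453, 447)

Total weight = 5.4 + 2.2 + 2.7 + 9.0 + 3.5 + 3.6 = 26.4.
x: (5.4·194 + 2.2·274 + 2.7·377 + 9.0·676 + 3.5·587 + 3.6·319) / 26.4 = 11955.2 / 26.4 ≈ 452.85
y: (5.4·633 + 2.2·501 + 2.7·405 + 9.0·116 + 3.5·529 + 3.6·913) / 26.4 = 11796.2 / 26.4 ≈ 446.83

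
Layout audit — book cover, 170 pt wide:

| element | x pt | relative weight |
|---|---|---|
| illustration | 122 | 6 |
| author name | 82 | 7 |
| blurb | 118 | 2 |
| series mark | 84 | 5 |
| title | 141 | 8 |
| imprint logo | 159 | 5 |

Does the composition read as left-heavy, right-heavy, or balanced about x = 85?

right-heavy

Weights sum to 6 + 7 + 2 + 5 + 8 + 5 = 33.
Σw·x = 3885; x̄ = 3885/33 ≈ 117.73.
117.7 lies right of the midline 85, so the layout is right-heavy.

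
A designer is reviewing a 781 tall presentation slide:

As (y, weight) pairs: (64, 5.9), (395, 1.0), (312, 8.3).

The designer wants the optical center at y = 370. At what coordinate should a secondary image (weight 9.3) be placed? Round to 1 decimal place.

With the secondary image, Σw becomes 5.9 + 1.0 + 8.3 + 9.3 = 24.5.
y: target moment 24.5×370 = 9065.0; current 5.9·64 + 1.0·395 + 8.3·312 = 3362.2; the secondary image supplies 5702.8, so y = 5702.8/9.3 ≈ 613.20.

y ≈ 613.2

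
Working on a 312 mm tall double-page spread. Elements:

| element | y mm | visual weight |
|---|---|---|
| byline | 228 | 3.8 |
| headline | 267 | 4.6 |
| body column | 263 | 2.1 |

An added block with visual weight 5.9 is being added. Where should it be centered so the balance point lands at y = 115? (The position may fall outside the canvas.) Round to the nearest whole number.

After adding the added block, total weight = 3.8 + 4.6 + 2.1 + 5.9 = 16.4.
Along y: (2646.9 + 5.9·y) / 16.4 = 115 (existing moment 3.8·228 + 4.6·267 + 2.1·263 = 2646.9) ⇒ y = (1886.0 − 2646.9) / 5.9 ≈ -128.97.

y ≈ -129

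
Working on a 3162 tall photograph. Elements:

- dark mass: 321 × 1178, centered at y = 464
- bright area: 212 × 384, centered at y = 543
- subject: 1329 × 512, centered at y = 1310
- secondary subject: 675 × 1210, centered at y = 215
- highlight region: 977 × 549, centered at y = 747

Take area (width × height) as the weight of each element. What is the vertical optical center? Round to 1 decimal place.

Areas → weights: dark mass 321·1178 = 378138, bright area 212·384 = 81408, subject 1329·512 = 680448, secondary subject 675·1210 = 816750, highlight region 977·549 = 536373; Σw = 2493117.
Σw·y = 378138·464 + 81408·543 + 680448·1310 + 816750·215 + 536373·747 = 1687319337, so ȳ = 1687319337/2493117 ≈ 676.79.

y ≈ 676.8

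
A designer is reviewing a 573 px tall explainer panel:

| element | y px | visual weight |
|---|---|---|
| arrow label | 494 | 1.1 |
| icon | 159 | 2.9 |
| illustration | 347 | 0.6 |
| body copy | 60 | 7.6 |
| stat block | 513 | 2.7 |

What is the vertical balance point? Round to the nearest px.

y ≈ 205

Σw = 1.1 + 2.9 + 0.6 + 7.6 + 2.7 = 14.9.
Σw·y = 1.1·494 + 2.9·159 + 0.6·347 + 7.6·60 + 2.7·513 = 3053.8, so ȳ = 3053.8/14.9 ≈ 204.95.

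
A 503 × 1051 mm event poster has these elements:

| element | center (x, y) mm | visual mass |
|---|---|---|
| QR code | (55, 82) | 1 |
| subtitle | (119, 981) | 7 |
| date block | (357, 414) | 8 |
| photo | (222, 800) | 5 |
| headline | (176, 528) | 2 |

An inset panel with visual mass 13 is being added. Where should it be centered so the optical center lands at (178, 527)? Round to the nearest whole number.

(92, 281)

New total weight: (1 + 7 + 8 + 5 + 2) + 13 = 36.
Along x: (5206 + 13·x) / 36 = 178 (existing moment 1·55 + 7·119 + 8·357 + 5·222 + 2·176 = 5206) ⇒ x = (6408 − 5206) / 13 ≈ 92.46.
Along y: (15317 + 13·y) / 36 = 527 (existing moment 1·82 + 7·981 + 8·414 + 5·800 + 2·528 = 15317) ⇒ y = (18972 − 15317) / 13 ≈ 281.15.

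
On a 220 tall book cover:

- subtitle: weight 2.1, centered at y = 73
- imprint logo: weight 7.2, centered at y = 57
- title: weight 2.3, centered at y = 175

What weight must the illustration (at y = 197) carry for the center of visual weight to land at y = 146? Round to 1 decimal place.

w ≈ 14.3

Fixed elements: Σw = 2.1 + 7.2 + 2.3 = 11.6, Σw·y = 2.1·73 + 7.2·57 + 2.3·175 = 966.2.
For the centroid to hit 146: (966.2 + w·197) / (11.6 + w) = 146.
Solving: w = (146·11.6 − 966.2) / (197 − 146) = 727.4 / 51 ≈ 14.26.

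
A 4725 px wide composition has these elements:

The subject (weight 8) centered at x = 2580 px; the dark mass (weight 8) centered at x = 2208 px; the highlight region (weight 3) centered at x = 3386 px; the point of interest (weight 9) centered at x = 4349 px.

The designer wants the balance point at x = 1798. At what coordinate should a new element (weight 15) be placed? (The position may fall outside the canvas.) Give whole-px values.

With the new element, Σw becomes 8 + 8 + 3 + 9 + 15 = 43.
x: target moment 43×1798 = 77314; current 8·2580 + 8·2208 + 3·3386 + 9·4349 = 87603; the new element supplies -10289, so x = -10289/15 ≈ -685.93.

x ≈ -686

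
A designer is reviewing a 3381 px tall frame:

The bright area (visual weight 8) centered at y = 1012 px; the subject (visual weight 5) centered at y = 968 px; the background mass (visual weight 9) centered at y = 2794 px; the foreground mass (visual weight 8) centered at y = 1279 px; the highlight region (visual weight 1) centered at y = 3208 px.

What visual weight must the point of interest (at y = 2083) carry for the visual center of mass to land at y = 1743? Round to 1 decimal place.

w ≈ 7.4

Existing Σw = 31 (8 + 5 + 9 + 8 + 1); existing moment 8·1012 + 5·968 + 9·2794 + 8·1279 + 1·3208 = 51522.
Balance at y = 1743 requires (51522 + w·2083) / (31 + w) = 1743.
So w = (1743·31 − 51522)/(2083 − 1743) = 2511/340 ≈ 7.39.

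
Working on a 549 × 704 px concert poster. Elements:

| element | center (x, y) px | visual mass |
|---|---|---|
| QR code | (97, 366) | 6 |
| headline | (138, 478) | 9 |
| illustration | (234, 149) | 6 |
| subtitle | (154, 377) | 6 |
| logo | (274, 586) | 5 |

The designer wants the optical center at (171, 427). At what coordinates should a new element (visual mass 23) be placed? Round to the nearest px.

After adding the new element, total weight = 6 + 9 + 6 + 6 + 5 + 23 = 55.
x: need Σw·x = 55·171 = 9405. Existing = 6·97 + 9·138 + 6·234 + 6·154 + 5·274 = 5522. Remainder 3883 / 23 ≈ 168.83.
y: need Σw·y = 55·427 = 23485. Existing = 6·366 + 9·478 + 6·149 + 6·377 + 5·586 = 12584. Remainder 10901 / 23 ≈ 473.96.

(169, 474)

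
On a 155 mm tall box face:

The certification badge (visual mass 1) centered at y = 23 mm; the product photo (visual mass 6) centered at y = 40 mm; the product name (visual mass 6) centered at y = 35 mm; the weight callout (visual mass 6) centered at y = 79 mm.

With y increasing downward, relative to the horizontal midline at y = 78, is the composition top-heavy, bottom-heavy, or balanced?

Weights sum to 1 + 6 + 6 + 6 = 19.
Σw·y = 1·23 + 6·40 + 6·35 + 6·79 = 947, so ȳ = 947/19 ≈ 49.84.
Since 49.8 is above (smaller y than) 78, the composition reads top-heavy.

top-heavy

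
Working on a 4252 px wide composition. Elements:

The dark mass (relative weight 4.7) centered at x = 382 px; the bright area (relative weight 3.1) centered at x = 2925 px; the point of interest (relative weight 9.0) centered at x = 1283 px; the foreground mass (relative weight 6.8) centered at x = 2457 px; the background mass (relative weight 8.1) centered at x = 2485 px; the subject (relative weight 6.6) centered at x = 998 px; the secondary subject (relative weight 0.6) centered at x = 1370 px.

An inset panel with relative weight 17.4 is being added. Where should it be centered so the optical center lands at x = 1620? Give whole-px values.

With the inset panel, Σw becomes 4.7 + 3.1 + 9.0 + 6.8 + 8.1 + 6.6 + 0.6 + 17.4 = 56.3.
x: target moment 56.3×1620 = 91206.0; current 4.7·382 + 3.1·2925 + 9.0·1283 + 6.8·2457 + 8.1·2485 + 6.6·998 + 0.6·1370 = 66654.8; the inset panel supplies 24551.2, so x = 24551.2/17.4 ≈ 1410.99.

x ≈ 1411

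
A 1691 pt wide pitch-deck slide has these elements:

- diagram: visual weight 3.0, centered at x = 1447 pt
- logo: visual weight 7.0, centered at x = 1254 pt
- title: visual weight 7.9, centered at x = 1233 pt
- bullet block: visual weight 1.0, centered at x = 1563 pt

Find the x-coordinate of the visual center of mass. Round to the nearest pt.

Σw = 3.0 + 7.0 + 7.9 + 1.0 = 18.9.
x-moment: 3.0·1447 + 7.0·1254 + 7.9·1233 + 1.0·1563 = 24422.7; centroid 24422.7/18.9 ≈ 1292.21.

x ≈ 1292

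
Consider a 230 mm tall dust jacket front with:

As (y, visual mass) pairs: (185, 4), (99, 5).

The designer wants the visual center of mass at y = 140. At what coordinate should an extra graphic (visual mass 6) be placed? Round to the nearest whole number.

y ≈ 144

New total weight: (4 + 5) + 6 = 15.
y: target moment 15×140 = 2100; current 4·185 + 5·99 = 1235; the extra graphic supplies 865, so y = 865/6 ≈ 144.17.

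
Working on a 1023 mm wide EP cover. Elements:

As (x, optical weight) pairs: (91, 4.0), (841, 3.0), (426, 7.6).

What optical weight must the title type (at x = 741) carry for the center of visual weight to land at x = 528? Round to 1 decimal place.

w ≈ 7.4

Known weights sum to 4.0 + 3.0 + 7.6 = 14.6; their moment is 4.0·91 + 3.0·841 + 7.6·426 = 6124.6.
Set Σw·x/Σw = 528: (6124.6 + 741w) = 528·(14.6 + w).
Rearranging, w·(741 − 528) = 528·14.6 − 6124.6 = 1584.2, so w ≈ 1584.2/213 = 7.44.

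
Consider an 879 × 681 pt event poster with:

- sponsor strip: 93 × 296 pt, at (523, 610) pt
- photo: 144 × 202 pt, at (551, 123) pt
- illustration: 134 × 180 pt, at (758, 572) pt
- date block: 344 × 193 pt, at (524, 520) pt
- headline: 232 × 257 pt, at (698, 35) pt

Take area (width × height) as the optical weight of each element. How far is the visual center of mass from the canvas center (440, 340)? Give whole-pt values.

≈ 165 pt

Taking area as weight: sponsor strip 93·296 = 27528, photo 144·202 = 29088, illustration 134·180 = 24120, date block 344·193 = 66392, headline 232·257 = 59624. Sum 206752.
x: (27528·523 + 29088·551 + 24120·758 + 66392·524 + 59624·698) / 206752 = 125114552 / 206752 ≈ 605.14
y: (27528·610 + 29088·123 + 24120·572 + 66392·520 + 59624·35) / 206752 = 70777224 / 206752 ≈ 342.33
Relative to (440, 340): Δ = (165.14, 2.33); |Δ| = √(165.14² + 2.33²) ≈ 165.16.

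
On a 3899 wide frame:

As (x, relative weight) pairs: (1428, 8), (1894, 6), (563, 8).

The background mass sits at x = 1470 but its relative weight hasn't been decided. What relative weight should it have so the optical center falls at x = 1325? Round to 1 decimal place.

w ≈ 12.8

Existing Σw = 22 (8 + 6 + 8); existing moment 8·1428 + 6·1894 + 8·563 = 27292.
For the centroid to hit 1325: (27292 + w·1470) / (22 + w) = 1325.
Solving: w = (1325·22 − 27292) / (1470 − 1325) = 1858 / 145 ≈ 12.81.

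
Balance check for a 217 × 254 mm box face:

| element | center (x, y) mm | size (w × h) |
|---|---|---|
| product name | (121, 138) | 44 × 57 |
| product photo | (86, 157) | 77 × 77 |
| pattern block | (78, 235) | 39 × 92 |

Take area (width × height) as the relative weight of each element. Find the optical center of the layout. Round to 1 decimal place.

Taking area as weight: product name 44·57 = 2508, product photo 77·77 = 5929, pattern block 39·92 = 3588. Sum 12025.
Σw·x = 2508·121 + 5929·86 + 3588·78 = 1093226, so x̄ = 1093226/12025 ≈ 90.91.
Σw·y = 2508·138 + 5929·157 + 3588·235 = 2120137, so ȳ = 2120137/12025 ≈ 176.31.

(90.9, 176.3)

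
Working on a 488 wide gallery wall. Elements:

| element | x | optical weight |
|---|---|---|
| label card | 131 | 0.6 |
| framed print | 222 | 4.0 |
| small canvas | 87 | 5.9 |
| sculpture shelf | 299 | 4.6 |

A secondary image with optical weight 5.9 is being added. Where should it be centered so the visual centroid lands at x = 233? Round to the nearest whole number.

x ≈ 345

With the secondary image, Σw becomes 0.6 + 4.0 + 5.9 + 4.6 + 5.9 = 21.0.
Along x: (2855.3 + 5.9·x) / 21.0 = 233 (existing moment 0.6·131 + 4.0·222 + 5.9·87 + 4.6·299 = 2855.3) ⇒ x = (4893.0 − 2855.3) / 5.9 ≈ 345.37.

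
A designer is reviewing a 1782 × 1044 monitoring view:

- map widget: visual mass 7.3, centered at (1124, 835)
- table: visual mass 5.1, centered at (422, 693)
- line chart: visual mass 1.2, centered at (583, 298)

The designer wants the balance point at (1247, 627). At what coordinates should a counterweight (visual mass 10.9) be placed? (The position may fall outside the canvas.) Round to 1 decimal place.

After adding the counterweight, total weight = 7.3 + 5.1 + 1.2 + 10.9 = 24.5.
x: target moment 24.5×1247 = 30551.5; current 7.3·1124 + 5.1·422 + 1.2·583 = 11057.0; the counterweight supplies 19494.5, so x = 19494.5/10.9 ≈ 1788.49.
y: target moment 24.5×627 = 15361.5; current 7.3·835 + 5.1·693 + 1.2·298 = 9987.4; the counterweight supplies 5374.1, so y = 5374.1/10.9 ≈ 493.04.

(1788.5, 493.0)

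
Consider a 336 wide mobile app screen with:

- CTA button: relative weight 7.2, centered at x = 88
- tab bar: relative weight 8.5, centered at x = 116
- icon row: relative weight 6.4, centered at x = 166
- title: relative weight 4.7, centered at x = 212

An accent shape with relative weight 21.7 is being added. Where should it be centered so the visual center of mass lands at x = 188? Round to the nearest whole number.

After adding the accent shape, total weight = 7.2 + 8.5 + 6.4 + 4.7 + 21.7 = 48.5.
Along x: (3678.4 + 21.7·x) / 48.5 = 188 (existing moment 7.2·88 + 8.5·116 + 6.4·166 + 4.7·212 = 3678.4) ⇒ x = (9118.0 − 3678.4) / 21.7 ≈ 250.67.

x ≈ 251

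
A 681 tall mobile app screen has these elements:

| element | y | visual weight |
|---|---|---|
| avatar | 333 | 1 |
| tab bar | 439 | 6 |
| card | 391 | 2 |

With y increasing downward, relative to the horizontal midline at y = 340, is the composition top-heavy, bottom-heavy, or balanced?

bottom-heavy

Weights sum to 1 + 6 + 2 = 9.
y-moment: 1·333 + 6·439 + 2·391 = 3749; centroid 3749/9 ≈ 416.56.
Since 416.6 is below (larger y than) 340, the composition reads bottom-heavy.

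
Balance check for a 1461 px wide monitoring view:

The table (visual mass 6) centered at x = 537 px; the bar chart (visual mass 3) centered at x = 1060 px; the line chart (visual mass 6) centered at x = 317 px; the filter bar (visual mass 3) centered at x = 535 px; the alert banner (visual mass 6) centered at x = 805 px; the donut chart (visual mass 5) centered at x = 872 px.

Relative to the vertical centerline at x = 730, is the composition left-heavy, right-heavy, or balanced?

left-heavy

Total weight = 6 + 3 + 6 + 3 + 6 + 5 = 29.
x: (6·537 + 3·1060 + 6·317 + 3·535 + 6·805 + 5·872) / 29 = 19099 / 29 ≈ 658.59
658.6 vs midline 730 → left-heavy.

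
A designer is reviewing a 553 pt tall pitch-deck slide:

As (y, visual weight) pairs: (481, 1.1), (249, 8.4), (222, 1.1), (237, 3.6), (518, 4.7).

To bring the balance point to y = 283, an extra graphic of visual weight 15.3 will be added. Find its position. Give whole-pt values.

y ≈ 230

New total weight: (1.1 + 8.4 + 1.1 + 3.6 + 4.7) + 15.3 = 34.2.
y: target moment 34.2×283 = 9678.6; current 1.1·481 + 8.4·249 + 1.1·222 + 3.6·237 + 4.7·518 = 6152.7; the extra graphic supplies 3525.9, so y = 3525.9/15.3 ≈ 230.45.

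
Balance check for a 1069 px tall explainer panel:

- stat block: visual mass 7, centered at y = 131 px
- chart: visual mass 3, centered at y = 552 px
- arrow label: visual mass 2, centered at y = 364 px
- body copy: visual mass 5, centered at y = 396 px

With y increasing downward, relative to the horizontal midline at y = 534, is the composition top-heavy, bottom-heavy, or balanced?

top-heavy

Total weight = 7 + 3 + 2 + 5 = 17.
y: (7·131 + 3·552 + 2·364 + 5·396) / 17 = 5281 / 17 ≈ 310.65
Since 310.6 is above (smaller y than) 534, the composition reads top-heavy.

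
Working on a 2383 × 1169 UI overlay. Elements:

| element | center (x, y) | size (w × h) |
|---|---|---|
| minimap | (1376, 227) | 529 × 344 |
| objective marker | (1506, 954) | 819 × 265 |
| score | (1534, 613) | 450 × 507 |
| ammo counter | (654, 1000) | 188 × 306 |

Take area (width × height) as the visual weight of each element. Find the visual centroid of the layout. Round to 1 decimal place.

Areas: minimap 529·344 = 181976, objective marker 819·265 = 217035, score 450·507 = 228150, ammo counter 188·306 = 57528. Total weight = 684689.
x: (181976·1376 + 217035·1506 + 228150·1534 + 57528·654) / 684689 = 964859098 / 684689 ≈ 1409.19
y: (181976·227 + 217035·954 + 228150·613 + 57528·1000) / 684689 = 445743892 / 684689 ≈ 651.02

(1409.2, 651.0)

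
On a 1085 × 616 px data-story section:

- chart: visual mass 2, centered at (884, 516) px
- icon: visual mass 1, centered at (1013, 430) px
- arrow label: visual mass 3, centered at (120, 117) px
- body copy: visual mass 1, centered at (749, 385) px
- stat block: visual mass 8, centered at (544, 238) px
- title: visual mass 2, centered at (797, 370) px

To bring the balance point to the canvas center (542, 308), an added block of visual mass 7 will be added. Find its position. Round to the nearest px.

(453, 364)

After adding the added block, total weight = 2 + 1 + 3 + 1 + 8 + 2 + 7 = 24.
x: target moment 24×542 = 13008; current 2·884 + 1·1013 + 3·120 + 1·749 + 8·544 + 2·797 = 9836; the added block supplies 3172, so x = 3172/7 ≈ 453.14.
y: target moment 24×308 = 7392; current 2·516 + 1·430 + 3·117 + 1·385 + 8·238 + 2·370 = 4842; the added block supplies 2550, so y = 2550/7 ≈ 364.29.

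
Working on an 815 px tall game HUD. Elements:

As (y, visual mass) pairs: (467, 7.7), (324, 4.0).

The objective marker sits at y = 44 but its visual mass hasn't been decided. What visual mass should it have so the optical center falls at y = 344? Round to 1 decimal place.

Known weights sum to 7.7 + 4.0 = 11.7; their moment is 7.7·467 + 4.0·324 = 4891.9.
Set Σw·y/Σw = 344: (4891.9 + 44w) = 344·(11.7 + w).
Solving: w = (344·11.7 − 4891.9) / (44 − 344) = -867.1 / -300 ≈ 2.89.

w ≈ 2.9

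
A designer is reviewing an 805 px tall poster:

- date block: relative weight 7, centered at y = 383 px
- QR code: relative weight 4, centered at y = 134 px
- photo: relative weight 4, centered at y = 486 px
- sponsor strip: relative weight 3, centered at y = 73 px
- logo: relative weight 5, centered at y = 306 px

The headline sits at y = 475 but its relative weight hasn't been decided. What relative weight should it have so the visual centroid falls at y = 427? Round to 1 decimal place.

Known weights sum to 7 + 4 + 4 + 3 + 5 = 23; their moment is 7·383 + 4·134 + 4·486 + 3·73 + 5·306 = 6910.
Balance at y = 427 requires (6910 + w·475) / (23 + w) = 427.
So w = (427·23 − 6910)/(475 − 427) = 2911/48 ≈ 60.65.

w ≈ 60.6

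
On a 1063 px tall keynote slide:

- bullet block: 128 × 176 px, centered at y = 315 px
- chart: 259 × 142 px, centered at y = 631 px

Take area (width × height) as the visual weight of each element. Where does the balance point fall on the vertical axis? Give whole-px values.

y ≈ 511

Areas: bullet block 128·176 = 22528, chart 259·142 = 36778. Total weight = 59306.
Σw·y = 22528·315 + 36778·631 = 30303238, so ȳ = 30303238/59306 ≈ 510.96.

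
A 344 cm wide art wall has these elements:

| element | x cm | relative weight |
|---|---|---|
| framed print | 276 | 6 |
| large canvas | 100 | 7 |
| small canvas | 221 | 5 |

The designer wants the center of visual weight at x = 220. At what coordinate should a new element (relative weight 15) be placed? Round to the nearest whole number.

x ≈ 253

New total weight: (6 + 7 + 5) + 15 = 33.
x: need Σw·x = 33·220 = 7260. Existing = 6·276 + 7·100 + 5·221 = 3461. Remainder 3799 / 15 ≈ 253.27.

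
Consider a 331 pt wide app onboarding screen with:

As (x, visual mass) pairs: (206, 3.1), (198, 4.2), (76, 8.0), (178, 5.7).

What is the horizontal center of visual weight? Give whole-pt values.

Total weight = 3.1 + 4.2 + 8.0 + 5.7 = 21.0.
Σw·x = 3.1·206 + 4.2·198 + 8.0·76 + 5.7·178 = 3092.8, so x̄ = 3092.8/21.0 ≈ 147.28.

x ≈ 147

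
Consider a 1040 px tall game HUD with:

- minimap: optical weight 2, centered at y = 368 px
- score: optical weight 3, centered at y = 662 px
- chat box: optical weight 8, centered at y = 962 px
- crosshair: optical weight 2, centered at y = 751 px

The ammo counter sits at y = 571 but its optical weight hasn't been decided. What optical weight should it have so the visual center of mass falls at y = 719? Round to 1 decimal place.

w ≈ 7.7

Existing Σw = 15 (2 + 3 + 8 + 2); existing moment 2·368 + 3·662 + 8·962 + 2·751 = 11920.
Balance at y = 719 requires (11920 + w·571) / (15 + w) = 719.
Rearranging, w·(571 − 719) = 719·15 − 11920 = -1135, so w ≈ -1135/-148 = 7.67.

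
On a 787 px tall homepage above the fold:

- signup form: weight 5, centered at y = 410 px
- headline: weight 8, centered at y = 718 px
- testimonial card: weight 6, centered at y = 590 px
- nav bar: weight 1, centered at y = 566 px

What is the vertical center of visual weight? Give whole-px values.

Weights sum to 5 + 8 + 6 + 1 = 20.
y: (5·410 + 8·718 + 6·590 + 1·566) / 20 = 11900 / 20 ≈ 595.00

y ≈ 595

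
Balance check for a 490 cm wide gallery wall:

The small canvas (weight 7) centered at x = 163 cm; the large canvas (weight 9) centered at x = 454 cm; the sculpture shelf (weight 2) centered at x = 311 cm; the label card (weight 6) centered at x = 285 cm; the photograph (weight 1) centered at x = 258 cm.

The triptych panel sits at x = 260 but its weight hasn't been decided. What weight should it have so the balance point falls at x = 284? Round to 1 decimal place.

w ≈ 29.9

Known weights sum to 7 + 9 + 2 + 6 + 1 = 25; their moment is 7·163 + 9·454 + 2·311 + 6·285 + 1·258 = 7817.
Set Σw·x/Σw = 284: (7817 + 260w) = 284·(25 + w).
So w = (284·25 − 7817)/(260 − 284) = -717/-24 ≈ 29.88.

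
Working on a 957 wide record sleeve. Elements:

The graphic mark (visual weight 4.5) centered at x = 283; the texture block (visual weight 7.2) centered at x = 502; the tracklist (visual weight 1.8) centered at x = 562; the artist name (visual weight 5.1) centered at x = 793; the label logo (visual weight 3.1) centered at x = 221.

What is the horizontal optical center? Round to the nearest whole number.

Σw = 4.5 + 7.2 + 1.8 + 5.1 + 3.1 = 21.7.
Σw·x = 4.5·283 + 7.2·502 + 1.8·562 + 5.1·793 + 3.1·221 = 10628.9, so x̄ = 10628.9/21.7 ≈ 489.81.

x ≈ 490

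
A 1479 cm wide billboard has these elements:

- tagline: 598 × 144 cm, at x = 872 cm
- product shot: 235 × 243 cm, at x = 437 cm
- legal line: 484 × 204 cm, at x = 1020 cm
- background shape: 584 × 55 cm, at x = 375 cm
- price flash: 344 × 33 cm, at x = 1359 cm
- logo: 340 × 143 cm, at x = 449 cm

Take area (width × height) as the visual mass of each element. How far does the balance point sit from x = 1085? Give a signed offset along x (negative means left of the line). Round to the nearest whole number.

≈ -336 cm

Areas → weights: tagline 598·144 = 86112, product shot 235·243 = 57105, legal line 484·204 = 98736, background shape 584·55 = 32120, price flash 344·33 = 11352, logo 340·143 = 48620; Σw = 334045.
x-moment: 86112·872 + 57105·437 + 98736·1020 + 32120·375 + 11352·1359 + 48620·449 = 250058017; centroid 250058017/334045 ≈ 748.58.
Offset from x = 1085: 748.58 − 1085 ≈ -336.42.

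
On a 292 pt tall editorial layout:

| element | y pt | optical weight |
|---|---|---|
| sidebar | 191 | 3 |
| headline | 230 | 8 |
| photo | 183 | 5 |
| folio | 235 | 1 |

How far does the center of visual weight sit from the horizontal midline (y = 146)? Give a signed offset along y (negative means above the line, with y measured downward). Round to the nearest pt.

≈ 64 pt

Σw = 3 + 8 + 5 + 1 = 17.
y-moment: 3·191 + 8·230 + 5·183 + 1·235 = 3563; centroid 3563/17 ≈ 209.59.
Difference: 209.59 − 146 ≈ 63.59.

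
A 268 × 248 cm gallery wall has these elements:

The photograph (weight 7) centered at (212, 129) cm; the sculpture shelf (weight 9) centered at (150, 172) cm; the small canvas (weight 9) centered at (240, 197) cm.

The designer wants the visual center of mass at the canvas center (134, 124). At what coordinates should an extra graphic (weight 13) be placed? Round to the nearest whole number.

(8, 38)

New total weight: (7 + 9 + 9) + 13 = 38.
x: target moment 38×134 = 5092; current 7·212 + 9·150 + 9·240 = 4994; the extra graphic supplies 98, so x = 98/13 ≈ 7.54.
y: target moment 38×124 = 4712; current 7·129 + 9·172 + 9·197 = 4224; the extra graphic supplies 488, so y = 488/13 ≈ 37.54.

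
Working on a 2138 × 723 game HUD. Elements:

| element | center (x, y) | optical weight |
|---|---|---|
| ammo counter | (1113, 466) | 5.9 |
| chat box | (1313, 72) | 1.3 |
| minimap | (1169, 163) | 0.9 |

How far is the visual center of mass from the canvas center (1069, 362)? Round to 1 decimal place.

≈ 82.6

Σw = 5.9 + 1.3 + 0.9 = 8.1.
Σw·x = 5.9·1113 + 1.3·1313 + 0.9·1169 = 9325.7, so x̄ = 9325.7/8.1 ≈ 1151.32.
Σw·y = 5.9·466 + 1.3·72 + 0.9·163 = 2989.7, so ȳ = 2989.7/8.1 ≈ 369.10.
Offset from (1069, 362): Δx ≈ 82.32, Δy ≈ 7.10; distance = √(Δx² + Δy²) ≈ 82.63.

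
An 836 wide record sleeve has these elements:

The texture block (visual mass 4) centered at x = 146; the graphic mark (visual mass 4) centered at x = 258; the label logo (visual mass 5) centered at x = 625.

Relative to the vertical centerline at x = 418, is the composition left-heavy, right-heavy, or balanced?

Σw = 4 + 4 + 5 = 13.
x: (4·146 + 4·258 + 5·625) / 13 = 4741 / 13 ≈ 364.69
Since 364.7 is left of 418, the composition reads left-heavy.

left-heavy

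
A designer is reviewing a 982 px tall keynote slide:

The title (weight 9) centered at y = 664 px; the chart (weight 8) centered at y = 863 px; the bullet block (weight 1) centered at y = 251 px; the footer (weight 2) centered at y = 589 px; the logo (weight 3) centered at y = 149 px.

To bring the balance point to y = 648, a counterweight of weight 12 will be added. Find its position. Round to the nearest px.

y ≈ 660

After adding the counterweight, total weight = 9 + 8 + 1 + 2 + 3 + 12 = 35.
Along y: (14756 + 12·y) / 35 = 648 (existing moment 9·664 + 8·863 + 1·251 + 2·589 + 3·149 = 14756) ⇒ y = (22680 − 14756) / 12 ≈ 660.33.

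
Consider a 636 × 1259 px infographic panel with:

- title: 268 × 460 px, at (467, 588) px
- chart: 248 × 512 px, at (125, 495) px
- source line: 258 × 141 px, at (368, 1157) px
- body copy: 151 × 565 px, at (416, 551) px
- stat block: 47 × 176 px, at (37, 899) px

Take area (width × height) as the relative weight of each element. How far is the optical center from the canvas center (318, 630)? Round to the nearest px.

≈ 21 px

Areas: title 268·460 = 123280, chart 248·512 = 126976, source line 258·141 = 36378, body copy 151·565 = 85315, stat block 47·176 = 8272. Total weight = 380221.
Σw·x = 123280·467 + 126976·125 + 36378·368 + 85315·416 + 8272·37 = 122627968, so x̄ = 122627968/380221 ≈ 322.52.
Σw·y = 123280·588 + 126976·495 + 36378·1157 + 85315·551 + 8272·899 = 231876199, so ȳ = 231876199/380221 ≈ 609.85.
Offset from (318, 630): Δx ≈ 4.52, Δy ≈ -20.15; distance = √(Δx² + Δy²) ≈ 20.65.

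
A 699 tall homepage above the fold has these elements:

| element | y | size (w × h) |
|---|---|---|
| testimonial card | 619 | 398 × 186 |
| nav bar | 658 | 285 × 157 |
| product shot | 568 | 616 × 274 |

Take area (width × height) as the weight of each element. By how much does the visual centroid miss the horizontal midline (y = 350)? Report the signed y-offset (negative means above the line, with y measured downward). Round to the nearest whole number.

≈ 245

Areas: testimonial card 398·186 = 74028, nav bar 285·157 = 44745, product shot 616·274 = 168784. Total weight = 287557.
y-moment: 74028·619 + 44745·658 + 168784·568 = 171134854; centroid 171134854/287557 ≈ 595.13.
Offset from y = 350: 595.13 − 350 ≈ 245.13.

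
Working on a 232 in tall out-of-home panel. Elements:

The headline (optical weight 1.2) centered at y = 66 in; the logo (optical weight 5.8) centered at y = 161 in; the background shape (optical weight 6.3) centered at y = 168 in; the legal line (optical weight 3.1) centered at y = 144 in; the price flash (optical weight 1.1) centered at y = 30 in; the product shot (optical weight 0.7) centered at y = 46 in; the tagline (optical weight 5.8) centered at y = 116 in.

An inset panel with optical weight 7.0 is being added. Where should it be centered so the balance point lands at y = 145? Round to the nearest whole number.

y ≈ 177

After adding the inset panel, total weight = 1.2 + 5.8 + 6.3 + 3.1 + 1.1 + 0.7 + 5.8 + 7.0 = 31.0.
Along y: (3255.8 + 7.0·y) / 31.0 = 145 (existing moment 1.2·66 + 5.8·161 + 6.3·168 + 3.1·144 + 1.1·30 + 0.7·46 + 5.8·116 = 3255.8) ⇒ y = (4495.0 − 3255.8) / 7.0 ≈ 177.03.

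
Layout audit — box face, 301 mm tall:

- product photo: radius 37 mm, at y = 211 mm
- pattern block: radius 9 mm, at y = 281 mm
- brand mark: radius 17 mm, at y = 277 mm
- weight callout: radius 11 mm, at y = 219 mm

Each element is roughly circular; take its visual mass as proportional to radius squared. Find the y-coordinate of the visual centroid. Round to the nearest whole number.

y ≈ 225

Weights ∝ r²: product photo 37² = 1369, pattern block 9² = 81, brand mark 17² = 289, weight callout 11² = 121; Σw = 1860.
Σw·y = 1369·211 + 81·281 + 289·277 + 121·219 = 418172, so ȳ = 418172/1860 ≈ 224.82.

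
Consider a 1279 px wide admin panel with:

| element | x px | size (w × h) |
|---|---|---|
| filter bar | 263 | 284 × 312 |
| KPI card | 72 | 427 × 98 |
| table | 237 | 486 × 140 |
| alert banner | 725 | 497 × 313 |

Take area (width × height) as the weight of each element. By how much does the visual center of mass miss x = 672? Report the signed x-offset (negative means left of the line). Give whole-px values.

Areas: filter bar 284·312 = 88608, KPI card 427·98 = 41846, table 486·140 = 68040, alert banner 497·313 = 155561. Total weight = 354055.
Σw·x = 88608·263 + 41846·72 + 68040·237 + 155561·725 = 155224021, so x̄ = 155224021/354055 ≈ 438.42.
Against x = 672, that's 438.42 − 672 = -233.58.

≈ -234 px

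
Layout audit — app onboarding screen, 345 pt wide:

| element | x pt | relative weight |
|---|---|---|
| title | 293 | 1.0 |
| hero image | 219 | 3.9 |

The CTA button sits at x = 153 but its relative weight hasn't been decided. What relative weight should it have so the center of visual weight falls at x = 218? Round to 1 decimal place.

Fixed elements: Σw = 1.0 + 3.9 = 4.9, Σw·x = 1.0·293 + 3.9·219 = 1147.1.
Set Σw·x/Σw = 218: (1147.1 + 153w) = 218·(4.9 + w).
So w = (218·4.9 − 1147.1)/(153 − 218) = -78.9/-65 ≈ 1.21.

w ≈ 1.2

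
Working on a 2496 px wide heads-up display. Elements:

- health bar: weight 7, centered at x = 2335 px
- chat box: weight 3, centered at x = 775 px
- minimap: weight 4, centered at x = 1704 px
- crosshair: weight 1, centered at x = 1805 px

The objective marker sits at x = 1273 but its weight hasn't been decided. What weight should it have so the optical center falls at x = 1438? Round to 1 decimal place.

w ≈ 34.7

Fixed elements: Σw = 7 + 3 + 4 + 1 = 15, Σw·x = 7·2335 + 3·775 + 4·1704 + 1·1805 = 27291.
Set Σw·x/Σw = 1438: (27291 + 1273w) = 1438·(15 + w).
So w = (1438·15 − 27291)/(1273 − 1438) = -5721/-165 ≈ 34.67.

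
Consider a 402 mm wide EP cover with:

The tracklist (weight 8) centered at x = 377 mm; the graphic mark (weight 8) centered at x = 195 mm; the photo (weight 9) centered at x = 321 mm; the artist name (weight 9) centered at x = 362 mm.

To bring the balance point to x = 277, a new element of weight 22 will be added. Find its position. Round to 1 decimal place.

x ≈ 217.7

With the new element, Σw becomes 8 + 8 + 9 + 9 + 22 = 56.
x: target moment 56×277 = 15512; current 8·377 + 8·195 + 9·321 + 9·362 = 10723; the new element supplies 4789, so x = 4789/22 ≈ 217.68.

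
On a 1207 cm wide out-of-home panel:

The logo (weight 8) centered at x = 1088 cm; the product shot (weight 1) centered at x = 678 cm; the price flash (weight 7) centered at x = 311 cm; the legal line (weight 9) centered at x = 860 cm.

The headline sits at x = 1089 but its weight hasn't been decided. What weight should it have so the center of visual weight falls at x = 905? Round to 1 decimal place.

w ≈ 18.1

Fixed elements: Σw = 8 + 1 + 7 + 9 = 25, Σw·x = 8·1088 + 1·678 + 7·311 + 9·860 = 19299.
For the centroid to hit 905: (19299 + w·1089) / (25 + w) = 905.
Rearranging, w·(1089 − 905) = 905·25 − 19299 = 3326, so w ≈ 3326/184 = 18.08.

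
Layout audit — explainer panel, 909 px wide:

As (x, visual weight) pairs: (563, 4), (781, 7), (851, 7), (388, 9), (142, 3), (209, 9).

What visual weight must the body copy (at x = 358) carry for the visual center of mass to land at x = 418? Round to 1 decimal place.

w ≈ 52.9

Known weights sum to 4 + 7 + 7 + 9 + 3 + 9 = 39; their moment is 4·563 + 7·781 + 7·851 + 9·388 + 3·142 + 9·209 = 19475.
For the centroid to hit 418: (19475 + w·358) / (39 + w) = 418.
Rearranging, w·(358 − 418) = 418·39 − 19475 = -3173, so w ≈ -3173/-60 = 52.88.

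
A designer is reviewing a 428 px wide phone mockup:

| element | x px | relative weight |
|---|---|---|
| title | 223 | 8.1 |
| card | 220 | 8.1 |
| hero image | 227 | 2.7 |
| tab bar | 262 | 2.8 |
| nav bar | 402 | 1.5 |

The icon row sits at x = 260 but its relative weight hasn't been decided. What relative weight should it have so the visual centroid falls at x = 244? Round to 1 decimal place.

Fixed elements: Σw = 8.1 + 8.1 + 2.7 + 2.8 + 1.5 = 23.2, Σw·x = 8.1·223 + 8.1·220 + 2.7·227 + 2.8·262 + 1.5·402 = 5537.8.
For the centroid to hit 244: (5537.8 + w·260) / (23.2 + w) = 244.
So w = (244·23.2 − 5537.8)/(260 − 244) = 123.0/16 ≈ 7.69.

w ≈ 7.7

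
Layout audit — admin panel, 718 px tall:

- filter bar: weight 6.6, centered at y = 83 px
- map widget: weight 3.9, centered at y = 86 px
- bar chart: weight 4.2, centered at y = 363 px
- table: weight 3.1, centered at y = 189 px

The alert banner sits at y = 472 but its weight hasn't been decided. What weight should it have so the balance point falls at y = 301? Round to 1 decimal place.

Existing Σw = 17.8 (6.6 + 3.9 + 4.2 + 3.1); existing moment 6.6·83 + 3.9·86 + 4.2·363 + 3.1·189 = 2993.7.
Set Σw·y/Σw = 301: (2993.7 + 472w) = 301·(17.8 + w).
So w = (301·17.8 − 2993.7)/(472 − 301) = 2364.1/171 ≈ 13.83.

w ≈ 13.8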